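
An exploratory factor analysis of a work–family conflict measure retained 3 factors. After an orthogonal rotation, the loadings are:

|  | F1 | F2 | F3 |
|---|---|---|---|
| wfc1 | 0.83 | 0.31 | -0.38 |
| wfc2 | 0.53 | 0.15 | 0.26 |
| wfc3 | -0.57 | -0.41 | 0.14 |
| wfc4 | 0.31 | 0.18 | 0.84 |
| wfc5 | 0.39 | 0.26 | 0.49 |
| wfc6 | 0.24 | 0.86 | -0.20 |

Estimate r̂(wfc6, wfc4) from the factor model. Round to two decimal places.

0.06

r̂ = Σ λ_i·λ_j across factors = (0.24)(0.31) + (0.86)(0.18) + (-0.20)(0.84)
  = +0.0744 +0.1548 -0.1680 = 0.0612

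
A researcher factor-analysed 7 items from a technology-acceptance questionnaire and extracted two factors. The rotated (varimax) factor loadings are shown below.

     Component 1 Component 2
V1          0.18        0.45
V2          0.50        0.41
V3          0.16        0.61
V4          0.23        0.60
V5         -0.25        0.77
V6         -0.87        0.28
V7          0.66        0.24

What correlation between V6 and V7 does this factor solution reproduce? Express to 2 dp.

r̂ = Σ λ_i·λ_j across factors = (-0.87)(0.66) + (0.28)(0.24)
  = -0.5742 +0.0672 = -0.5070

-0.51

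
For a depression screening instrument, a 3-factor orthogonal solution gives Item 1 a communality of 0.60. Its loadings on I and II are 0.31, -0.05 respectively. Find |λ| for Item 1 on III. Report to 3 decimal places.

0.708

Under orthogonal rotation h² = Σλ², so λ_III² = h² − (0.0986) = 0.60 − 0.0986 = 0.5014.
|λ| = √0.5014 = 0.7081.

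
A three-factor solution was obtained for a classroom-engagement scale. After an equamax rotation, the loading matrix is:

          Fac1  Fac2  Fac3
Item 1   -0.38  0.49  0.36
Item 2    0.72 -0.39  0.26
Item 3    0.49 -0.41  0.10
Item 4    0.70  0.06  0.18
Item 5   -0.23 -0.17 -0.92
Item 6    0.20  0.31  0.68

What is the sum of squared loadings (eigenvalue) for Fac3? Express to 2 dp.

SS loadings for Fac3 = 0.36² + 0.26² + 0.10² + 0.18² + (-0.92)² + 0.68² = 0.1296 + 0.0676 + 0.0100 + 0.0324 + 0.8464 + 0.4624 = 1.5484

1.55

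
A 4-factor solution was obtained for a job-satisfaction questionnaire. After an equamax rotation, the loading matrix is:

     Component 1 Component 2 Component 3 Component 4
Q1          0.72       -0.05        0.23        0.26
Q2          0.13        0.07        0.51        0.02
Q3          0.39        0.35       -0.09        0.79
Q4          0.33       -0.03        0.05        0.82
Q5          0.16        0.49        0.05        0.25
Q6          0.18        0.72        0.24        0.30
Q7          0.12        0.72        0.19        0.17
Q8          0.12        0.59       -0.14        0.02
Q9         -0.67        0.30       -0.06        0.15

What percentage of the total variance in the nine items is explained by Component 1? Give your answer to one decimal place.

SS loadings for Component 1 = 0.72² + 0.13² + 0.39² + 0.33² + 0.16² + 0.18² + 0.12² + 0.12² + (-0.67)² = 1.3320
With 9 standardized items, total variance = 9. Proportion = 1.3320/9 = 0.1480 → 14.80%.

14.8%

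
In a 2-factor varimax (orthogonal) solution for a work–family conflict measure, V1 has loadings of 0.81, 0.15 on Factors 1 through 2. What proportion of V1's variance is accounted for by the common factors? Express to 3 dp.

0.679

h² = 0.81² + 0.15² = 0.6561 + 0.0225 = 0.6786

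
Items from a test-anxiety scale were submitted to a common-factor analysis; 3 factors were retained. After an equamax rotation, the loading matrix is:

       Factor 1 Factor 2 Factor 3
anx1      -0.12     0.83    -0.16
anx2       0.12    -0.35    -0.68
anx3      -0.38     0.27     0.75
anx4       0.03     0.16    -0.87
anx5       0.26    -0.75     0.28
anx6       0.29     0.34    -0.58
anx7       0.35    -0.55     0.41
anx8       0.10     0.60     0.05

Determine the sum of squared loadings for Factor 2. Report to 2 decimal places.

2.25

SS loadings for Factor 2 = 0.83² + (-0.35)² + 0.27² + 0.16² + (-0.75)² + 0.34² + (-0.55)² + 0.60² = 0.6889 + 0.1225 + 0.0729 + 0.0256 + 0.5625 + 0.1156 + 0.3025 + 0.3600 = 2.2505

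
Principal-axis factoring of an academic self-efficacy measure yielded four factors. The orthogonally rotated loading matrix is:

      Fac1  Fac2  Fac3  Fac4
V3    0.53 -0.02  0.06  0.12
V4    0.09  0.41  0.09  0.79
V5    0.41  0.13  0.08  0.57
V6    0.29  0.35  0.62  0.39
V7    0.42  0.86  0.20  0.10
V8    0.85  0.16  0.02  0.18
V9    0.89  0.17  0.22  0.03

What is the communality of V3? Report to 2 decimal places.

h² = 0.53² + (-0.02)² + 0.06² + 0.12² = 0.2809 + 0.0004 + 0.0036 + 0.0144 = 0.2993

0.30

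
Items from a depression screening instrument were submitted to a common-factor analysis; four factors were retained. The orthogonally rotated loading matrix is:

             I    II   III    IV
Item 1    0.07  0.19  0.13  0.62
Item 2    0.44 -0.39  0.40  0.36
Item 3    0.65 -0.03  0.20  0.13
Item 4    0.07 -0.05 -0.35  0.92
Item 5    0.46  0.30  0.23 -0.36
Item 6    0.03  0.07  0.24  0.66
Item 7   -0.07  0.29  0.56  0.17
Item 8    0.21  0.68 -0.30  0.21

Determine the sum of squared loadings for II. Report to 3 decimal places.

0.833

SS loadings for II = 0.19² + (-0.39)² + (-0.03)² + (-0.05)² + 0.30² + 0.07² + 0.29² + 0.68² = 0.0361 + 0.1521 + 0.0009 + 0.0025 + 0.0900 + 0.0049 + 0.0841 + 0.4624 = 0.8330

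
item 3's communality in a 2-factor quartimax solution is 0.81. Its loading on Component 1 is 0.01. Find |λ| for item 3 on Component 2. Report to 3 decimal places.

0.900

Under orthogonal rotation h² = Σλ², so λ_Component 2² = h² − (0.0001) = 0.81 − 0.0001 = 0.8099.
|λ| = √0.8099 = 0.8999.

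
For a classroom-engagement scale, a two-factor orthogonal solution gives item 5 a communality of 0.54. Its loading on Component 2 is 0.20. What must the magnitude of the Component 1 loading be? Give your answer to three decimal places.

Under orthogonal rotation h² = Σλ², so λ_Component 1² = h² − (0.0400) = 0.54 − 0.0400 = 0.5000.
|λ| = √0.5000 = 0.7071.

0.707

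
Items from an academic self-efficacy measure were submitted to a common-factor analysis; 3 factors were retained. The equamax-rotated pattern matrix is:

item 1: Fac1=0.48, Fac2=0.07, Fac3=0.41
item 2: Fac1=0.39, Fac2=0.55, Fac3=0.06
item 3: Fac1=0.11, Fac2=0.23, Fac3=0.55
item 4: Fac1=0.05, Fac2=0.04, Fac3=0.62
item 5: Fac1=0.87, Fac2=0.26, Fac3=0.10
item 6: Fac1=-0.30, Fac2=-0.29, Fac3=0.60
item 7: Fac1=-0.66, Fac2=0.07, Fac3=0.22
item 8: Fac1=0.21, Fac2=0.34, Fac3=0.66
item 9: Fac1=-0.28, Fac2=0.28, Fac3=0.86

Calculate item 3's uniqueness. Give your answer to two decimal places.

h² = 0.11² + 0.23² + 0.55² = 0.0121 + 0.0529 + 0.3025 = 0.3675
Uniqueness u² = 1 − h² = 1 − 0.3675 = 0.6325

0.63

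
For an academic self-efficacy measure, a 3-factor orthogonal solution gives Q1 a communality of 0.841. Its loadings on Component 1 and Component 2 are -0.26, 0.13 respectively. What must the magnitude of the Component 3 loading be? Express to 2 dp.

0.87

Under orthogonal rotation h² = Σλ², so λ_Component 3² = h² − (0.0845) = 0.841 − 0.0845 = 0.7565.
|λ| = √0.7565 = 0.8698.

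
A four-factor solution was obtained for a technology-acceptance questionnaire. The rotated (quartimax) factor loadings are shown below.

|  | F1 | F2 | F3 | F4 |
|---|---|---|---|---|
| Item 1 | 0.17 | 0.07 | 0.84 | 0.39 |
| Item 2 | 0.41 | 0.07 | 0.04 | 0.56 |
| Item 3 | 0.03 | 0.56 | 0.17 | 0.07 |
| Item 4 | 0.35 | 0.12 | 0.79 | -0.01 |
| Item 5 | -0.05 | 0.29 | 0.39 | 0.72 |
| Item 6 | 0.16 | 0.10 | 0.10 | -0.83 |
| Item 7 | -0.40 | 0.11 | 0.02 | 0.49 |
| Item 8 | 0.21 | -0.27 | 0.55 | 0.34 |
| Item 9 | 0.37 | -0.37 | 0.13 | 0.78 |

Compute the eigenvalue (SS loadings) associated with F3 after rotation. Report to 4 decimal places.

SS loadings for F3 = 0.84² + 0.04² + 0.17² + 0.79² + 0.39² + 0.10² + 0.02² + 0.55² + 0.13² = 0.7056 + 0.0016 + 0.0289 + 0.6241 + 0.1521 + 0.0100 + 0.0004 + 0.3025 + 0.0169 = 1.8421

1.8421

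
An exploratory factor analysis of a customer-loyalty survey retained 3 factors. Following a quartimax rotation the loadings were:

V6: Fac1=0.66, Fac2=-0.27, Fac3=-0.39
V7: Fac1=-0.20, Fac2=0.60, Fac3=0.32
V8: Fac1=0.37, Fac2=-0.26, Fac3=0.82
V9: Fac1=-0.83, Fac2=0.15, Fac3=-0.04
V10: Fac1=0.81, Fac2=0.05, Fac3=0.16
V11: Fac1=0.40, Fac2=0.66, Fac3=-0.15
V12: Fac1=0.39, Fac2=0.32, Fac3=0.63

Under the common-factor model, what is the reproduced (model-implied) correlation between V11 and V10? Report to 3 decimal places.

r̂ = Σ λ_i·λ_j across factors = (0.40)(0.81) + (0.66)(0.05) + (-0.15)(0.16)
  = +0.3240 +0.0330 -0.0240 = 0.3330

0.333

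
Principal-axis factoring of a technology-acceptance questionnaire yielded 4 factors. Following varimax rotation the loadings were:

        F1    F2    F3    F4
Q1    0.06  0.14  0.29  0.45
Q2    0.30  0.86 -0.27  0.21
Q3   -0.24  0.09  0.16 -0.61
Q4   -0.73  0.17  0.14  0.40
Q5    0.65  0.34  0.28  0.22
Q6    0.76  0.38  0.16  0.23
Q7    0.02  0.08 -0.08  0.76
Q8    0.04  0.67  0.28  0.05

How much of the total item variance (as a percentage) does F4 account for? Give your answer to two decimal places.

SS loadings for F4 = 0.45² + 0.21² + (-0.61)² + 0.40² + 0.22² + 0.23² + 0.76² + 0.05² = 1.4601
With 8 standardized items, total variance = 8. Proportion = 1.4601/8 = 0.1825 → 18.25%.

18.25%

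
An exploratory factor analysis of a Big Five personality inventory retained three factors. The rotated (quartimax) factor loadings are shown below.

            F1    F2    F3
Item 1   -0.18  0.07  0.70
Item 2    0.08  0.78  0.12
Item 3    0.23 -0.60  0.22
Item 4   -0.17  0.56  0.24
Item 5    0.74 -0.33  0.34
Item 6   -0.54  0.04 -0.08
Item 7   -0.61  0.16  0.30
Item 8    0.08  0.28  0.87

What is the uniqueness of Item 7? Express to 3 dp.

0.512

h² = (-0.61)² + 0.16² + 0.30² = 0.3721 + 0.0256 + 0.0900 = 0.4877
Uniqueness u² = 1 − h² = 1 − 0.4877 = 0.5123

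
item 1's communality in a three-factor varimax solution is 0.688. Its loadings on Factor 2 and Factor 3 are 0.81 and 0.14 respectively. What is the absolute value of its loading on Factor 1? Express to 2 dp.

Under orthogonal rotation h² = Σλ², so λ_Factor 1² = h² − (0.6757) = 0.688 − 0.6757 = 0.0123.
|λ| = √0.0123 = 0.1109.

0.11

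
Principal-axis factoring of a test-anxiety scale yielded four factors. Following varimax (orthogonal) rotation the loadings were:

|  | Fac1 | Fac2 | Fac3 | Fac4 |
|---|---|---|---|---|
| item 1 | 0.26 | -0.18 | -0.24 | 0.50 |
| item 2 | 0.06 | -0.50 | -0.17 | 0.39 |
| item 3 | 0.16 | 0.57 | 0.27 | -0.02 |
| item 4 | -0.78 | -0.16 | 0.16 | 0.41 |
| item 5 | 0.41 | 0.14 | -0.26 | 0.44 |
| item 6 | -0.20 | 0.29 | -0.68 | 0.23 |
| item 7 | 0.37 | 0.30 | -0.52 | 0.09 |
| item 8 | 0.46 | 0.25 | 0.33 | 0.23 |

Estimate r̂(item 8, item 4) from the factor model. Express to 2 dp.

r̂ = Σ λ_i·λ_j across factors = (0.46)(-0.78) + (0.25)(-0.16) + (0.33)(0.16) + (0.23)(0.41)
  = -0.3588 -0.0400 +0.0528 +0.0943 = -0.2517

-0.25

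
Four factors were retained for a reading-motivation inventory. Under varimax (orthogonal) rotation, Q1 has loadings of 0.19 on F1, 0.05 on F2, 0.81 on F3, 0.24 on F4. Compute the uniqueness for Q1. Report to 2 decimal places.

h² = 0.19² + 0.05² + 0.81² + 0.24² = 0.0361 + 0.0025 + 0.6561 + 0.0576 = 0.7523
Uniqueness u² = 1 − h² = 1 − 0.7523 = 0.2477

0.25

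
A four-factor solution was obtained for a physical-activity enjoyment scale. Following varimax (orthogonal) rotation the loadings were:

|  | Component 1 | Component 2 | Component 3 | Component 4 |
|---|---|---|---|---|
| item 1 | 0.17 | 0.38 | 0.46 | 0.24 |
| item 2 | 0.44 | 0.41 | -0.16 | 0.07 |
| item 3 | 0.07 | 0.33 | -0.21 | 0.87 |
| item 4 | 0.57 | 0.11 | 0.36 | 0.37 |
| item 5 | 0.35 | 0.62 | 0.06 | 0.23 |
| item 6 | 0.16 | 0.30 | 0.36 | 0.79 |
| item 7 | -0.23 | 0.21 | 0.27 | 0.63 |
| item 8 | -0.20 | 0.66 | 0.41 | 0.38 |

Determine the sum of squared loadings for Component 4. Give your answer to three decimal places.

2.175

SS loadings for Component 4 = 0.24² + 0.07² + 0.87² + 0.37² + 0.23² + 0.79² + 0.63² + 0.38² = 0.0576 + 0.0049 + 0.7569 + 0.1369 + 0.0529 + 0.6241 + 0.3969 + 0.1444 = 2.1746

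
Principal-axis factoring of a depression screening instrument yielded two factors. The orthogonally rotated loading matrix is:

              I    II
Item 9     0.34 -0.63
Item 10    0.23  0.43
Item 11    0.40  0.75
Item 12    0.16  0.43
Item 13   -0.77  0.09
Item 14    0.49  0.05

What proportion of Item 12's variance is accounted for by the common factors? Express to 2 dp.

0.21

h² = 0.16² + 0.43² = 0.0256 + 0.1849 = 0.2105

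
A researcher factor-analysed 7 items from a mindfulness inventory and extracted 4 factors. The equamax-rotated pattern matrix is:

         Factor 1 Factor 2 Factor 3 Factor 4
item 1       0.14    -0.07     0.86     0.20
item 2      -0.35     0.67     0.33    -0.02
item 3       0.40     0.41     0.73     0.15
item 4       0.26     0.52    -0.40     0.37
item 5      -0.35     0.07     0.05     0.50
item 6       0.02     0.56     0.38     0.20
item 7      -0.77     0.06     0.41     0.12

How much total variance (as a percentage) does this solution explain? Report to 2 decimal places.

Communalities: 0.8041, 0.6807, 0.8835, 0.6349, 0.3799, 0.4984, 0.7790; Σh² = 4.6605.
Total variance with 7 standardized items is 7, so the solution explains 4.6605/7 = 0.6658 = 66.58%.

66.58%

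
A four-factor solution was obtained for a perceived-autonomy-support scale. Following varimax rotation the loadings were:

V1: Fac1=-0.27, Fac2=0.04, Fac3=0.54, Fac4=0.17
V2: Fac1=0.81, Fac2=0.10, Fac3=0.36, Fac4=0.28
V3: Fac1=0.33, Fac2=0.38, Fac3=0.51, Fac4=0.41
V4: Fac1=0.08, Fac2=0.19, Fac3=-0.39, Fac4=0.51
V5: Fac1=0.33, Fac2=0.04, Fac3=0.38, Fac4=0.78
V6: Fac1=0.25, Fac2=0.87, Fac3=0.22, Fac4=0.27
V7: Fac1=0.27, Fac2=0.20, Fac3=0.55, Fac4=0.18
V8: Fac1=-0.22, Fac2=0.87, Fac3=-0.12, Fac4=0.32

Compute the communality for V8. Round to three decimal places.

0.922

h² = (-0.22)² + 0.87² + (-0.12)² + 0.32² = 0.0484 + 0.7569 + 0.0144 + 0.1024 = 0.9221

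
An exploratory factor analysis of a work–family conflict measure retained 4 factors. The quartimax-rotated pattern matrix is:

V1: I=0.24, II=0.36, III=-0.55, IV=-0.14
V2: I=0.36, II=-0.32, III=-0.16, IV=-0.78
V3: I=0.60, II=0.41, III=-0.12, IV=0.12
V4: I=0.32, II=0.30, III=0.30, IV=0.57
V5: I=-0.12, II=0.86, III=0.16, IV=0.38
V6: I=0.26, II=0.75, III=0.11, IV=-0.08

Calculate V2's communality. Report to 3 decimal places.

h² = 0.36² + (-0.32)² + (-0.16)² + (-0.78)² = 0.1296 + 0.1024 + 0.0256 + 0.6084 = 0.8660

0.866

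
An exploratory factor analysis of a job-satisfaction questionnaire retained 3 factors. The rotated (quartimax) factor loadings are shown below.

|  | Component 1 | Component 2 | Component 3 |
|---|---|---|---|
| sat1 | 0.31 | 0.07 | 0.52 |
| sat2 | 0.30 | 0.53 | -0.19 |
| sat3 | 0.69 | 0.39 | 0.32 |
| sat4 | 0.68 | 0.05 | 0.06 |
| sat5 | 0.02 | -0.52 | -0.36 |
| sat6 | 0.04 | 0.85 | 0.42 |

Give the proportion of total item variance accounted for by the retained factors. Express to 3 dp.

0.546

Communalities: 0.3714, 0.4070, 0.7306, 0.4685, 0.4004, 0.9005; Σh² = 3.2784.
Total variance with 6 standardized items is 6, so the solution explains 3.2784/6 = 0.5464.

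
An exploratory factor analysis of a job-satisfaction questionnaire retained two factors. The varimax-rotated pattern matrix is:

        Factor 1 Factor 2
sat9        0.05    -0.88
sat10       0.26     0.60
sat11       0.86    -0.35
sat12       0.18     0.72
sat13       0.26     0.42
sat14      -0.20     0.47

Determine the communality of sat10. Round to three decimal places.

h² = 0.26² + 0.60² = 0.0676 + 0.3600 = 0.4276

0.428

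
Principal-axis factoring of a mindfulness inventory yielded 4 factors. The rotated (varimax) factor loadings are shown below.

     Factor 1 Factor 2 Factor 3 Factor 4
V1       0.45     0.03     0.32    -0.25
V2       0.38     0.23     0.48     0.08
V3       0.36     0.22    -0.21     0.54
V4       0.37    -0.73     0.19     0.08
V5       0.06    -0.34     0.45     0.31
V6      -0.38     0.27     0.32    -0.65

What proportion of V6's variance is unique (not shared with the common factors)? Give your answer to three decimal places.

h² = (-0.38)² + 0.27² + 0.32² + (-0.65)² = 0.1444 + 0.0729 + 0.1024 + 0.4225 = 0.7422
Uniqueness u² = 1 − h² = 1 − 0.7422 = 0.2578

0.258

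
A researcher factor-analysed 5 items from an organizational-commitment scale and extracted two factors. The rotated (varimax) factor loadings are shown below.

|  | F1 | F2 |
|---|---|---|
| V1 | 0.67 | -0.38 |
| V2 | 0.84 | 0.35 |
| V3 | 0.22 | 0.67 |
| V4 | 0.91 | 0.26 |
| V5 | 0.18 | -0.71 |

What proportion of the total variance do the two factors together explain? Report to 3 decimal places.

0.670

SS loadings by factor: 2.0634, 1.2875; total = 3.3509.
Total variance with 5 standardized items is 5, so the solution explains 3.3509/5 = 0.6702.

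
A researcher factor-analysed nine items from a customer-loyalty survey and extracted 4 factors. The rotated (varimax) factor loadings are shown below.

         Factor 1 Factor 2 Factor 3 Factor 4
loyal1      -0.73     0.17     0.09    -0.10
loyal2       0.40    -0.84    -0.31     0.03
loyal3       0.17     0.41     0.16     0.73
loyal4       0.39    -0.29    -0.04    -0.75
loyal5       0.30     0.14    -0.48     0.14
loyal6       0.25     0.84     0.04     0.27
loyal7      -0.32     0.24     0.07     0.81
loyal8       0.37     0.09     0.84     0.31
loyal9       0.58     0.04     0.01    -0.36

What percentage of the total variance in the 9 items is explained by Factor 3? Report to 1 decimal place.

SS loadings for Factor 3 = 0.09² + (-0.31)² + 0.16² + (-0.04)² + (-0.48)² + 0.04² + 0.07² + 0.84² + 0.01² = 1.0740
With 9 standardized items, total variance = 9. Proportion = 1.0740/9 = 0.1193 → 11.93%.

11.9%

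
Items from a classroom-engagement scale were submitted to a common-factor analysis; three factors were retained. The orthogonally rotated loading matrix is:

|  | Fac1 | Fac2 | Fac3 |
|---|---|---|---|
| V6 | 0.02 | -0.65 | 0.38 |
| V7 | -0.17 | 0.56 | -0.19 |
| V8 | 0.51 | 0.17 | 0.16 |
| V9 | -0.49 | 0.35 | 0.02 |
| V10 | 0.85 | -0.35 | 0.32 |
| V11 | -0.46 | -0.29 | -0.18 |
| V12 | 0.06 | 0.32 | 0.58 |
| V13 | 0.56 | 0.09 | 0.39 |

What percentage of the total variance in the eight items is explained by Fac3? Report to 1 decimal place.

SS loadings for Fac3 = 0.38² + (-0.19)² + 0.16² + 0.02² + 0.32² + (-0.18)² + 0.58² + 0.39² = 0.8298
With 8 standardized items, total variance = 8. Proportion = 0.8298/8 = 0.1037 → 10.37%.

10.4%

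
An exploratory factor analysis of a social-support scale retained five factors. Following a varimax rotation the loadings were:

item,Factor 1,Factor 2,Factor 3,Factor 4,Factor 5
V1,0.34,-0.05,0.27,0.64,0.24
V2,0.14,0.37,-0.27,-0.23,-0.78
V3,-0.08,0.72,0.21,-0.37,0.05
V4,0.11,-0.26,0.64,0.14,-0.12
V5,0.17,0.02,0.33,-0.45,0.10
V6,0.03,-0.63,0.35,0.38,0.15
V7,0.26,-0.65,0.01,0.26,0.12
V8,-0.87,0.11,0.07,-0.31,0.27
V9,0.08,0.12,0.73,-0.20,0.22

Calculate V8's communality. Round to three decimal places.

0.943

h² = (-0.87)² + 0.11² + 0.07² + (-0.31)² + 0.27² = 0.7569 + 0.0121 + 0.0049 + 0.0961 + 0.0729 = 0.9429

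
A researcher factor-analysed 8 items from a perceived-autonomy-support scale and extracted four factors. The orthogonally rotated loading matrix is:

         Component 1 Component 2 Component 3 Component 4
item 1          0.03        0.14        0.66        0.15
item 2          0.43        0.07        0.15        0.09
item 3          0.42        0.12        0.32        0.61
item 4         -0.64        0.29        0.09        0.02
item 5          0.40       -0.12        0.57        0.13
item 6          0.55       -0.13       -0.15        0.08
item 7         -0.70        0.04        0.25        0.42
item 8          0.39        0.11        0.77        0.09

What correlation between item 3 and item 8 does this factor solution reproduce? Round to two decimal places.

r̂ = Σ λ_i·λ_j across factors = (0.42)(0.39) + (0.12)(0.11) + (0.32)(0.77) + (0.61)(0.09)
  = +0.1638 +0.0132 +0.2464 +0.0549 = 0.4783

0.48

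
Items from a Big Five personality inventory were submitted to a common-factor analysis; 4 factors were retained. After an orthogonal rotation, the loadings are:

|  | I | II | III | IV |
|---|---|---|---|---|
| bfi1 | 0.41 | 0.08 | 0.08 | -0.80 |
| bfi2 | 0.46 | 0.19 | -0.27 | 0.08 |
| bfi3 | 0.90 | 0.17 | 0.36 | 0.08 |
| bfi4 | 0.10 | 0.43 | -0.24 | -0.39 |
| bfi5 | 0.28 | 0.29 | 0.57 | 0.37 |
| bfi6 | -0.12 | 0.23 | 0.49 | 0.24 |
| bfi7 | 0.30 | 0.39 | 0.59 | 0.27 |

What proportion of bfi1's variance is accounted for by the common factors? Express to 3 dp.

h² = 0.41² + 0.08² + 0.08² + (-0.80)² = 0.1681 + 0.0064 + 0.0064 + 0.6400 = 0.8209

0.821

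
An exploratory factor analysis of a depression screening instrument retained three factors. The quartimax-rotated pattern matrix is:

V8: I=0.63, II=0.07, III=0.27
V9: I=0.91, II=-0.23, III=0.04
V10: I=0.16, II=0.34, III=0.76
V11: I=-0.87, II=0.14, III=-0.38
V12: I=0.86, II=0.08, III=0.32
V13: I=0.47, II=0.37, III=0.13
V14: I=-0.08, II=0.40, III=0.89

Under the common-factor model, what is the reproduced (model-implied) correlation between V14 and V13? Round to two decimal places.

r̂ = Σ λ_i·λ_j across factors = (-0.08)(0.47) + (0.40)(0.37) + (0.89)(0.13)
  = -0.0376 +0.1480 +0.1157 = 0.2261

0.23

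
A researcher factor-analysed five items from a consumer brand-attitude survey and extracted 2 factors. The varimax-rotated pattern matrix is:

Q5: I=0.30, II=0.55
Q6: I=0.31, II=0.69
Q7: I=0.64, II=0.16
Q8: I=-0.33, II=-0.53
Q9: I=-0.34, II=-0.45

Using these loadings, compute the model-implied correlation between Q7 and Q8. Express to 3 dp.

-0.296

r̂ = Σ λ_i·λ_j across factors = (0.64)(-0.33) + (0.16)(-0.53)
  = -0.2112 -0.0848 = -0.2960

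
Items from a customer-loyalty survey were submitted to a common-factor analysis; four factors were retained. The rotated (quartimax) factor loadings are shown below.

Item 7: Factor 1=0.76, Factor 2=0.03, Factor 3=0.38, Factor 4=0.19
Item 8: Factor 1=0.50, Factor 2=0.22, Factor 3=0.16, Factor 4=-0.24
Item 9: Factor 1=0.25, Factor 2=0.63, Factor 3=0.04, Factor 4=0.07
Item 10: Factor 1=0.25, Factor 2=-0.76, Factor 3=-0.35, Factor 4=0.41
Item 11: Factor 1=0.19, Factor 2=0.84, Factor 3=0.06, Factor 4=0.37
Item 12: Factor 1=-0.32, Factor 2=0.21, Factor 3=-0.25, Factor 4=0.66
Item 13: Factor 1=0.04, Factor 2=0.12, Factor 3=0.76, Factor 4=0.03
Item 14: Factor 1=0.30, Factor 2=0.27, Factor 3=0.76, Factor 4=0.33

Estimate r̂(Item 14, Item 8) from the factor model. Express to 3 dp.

r̂ = Σ λ_i·λ_j across factors = (0.30)(0.50) + (0.27)(0.22) + (0.76)(0.16) + (0.33)(-0.24)
  = +0.1500 +0.0594 +0.1216 -0.0792 = 0.2518

0.252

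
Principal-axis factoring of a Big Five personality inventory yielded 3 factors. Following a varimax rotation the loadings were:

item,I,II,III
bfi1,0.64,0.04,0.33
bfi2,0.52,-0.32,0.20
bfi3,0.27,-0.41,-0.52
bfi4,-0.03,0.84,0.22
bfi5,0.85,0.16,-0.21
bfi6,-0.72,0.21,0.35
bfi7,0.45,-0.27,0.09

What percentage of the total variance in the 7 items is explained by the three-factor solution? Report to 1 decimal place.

SS loadings by factor: 2.1972, 1.1203, 0.6424; total = 3.9599.
Total variance with 7 standardized items is 7, so the solution explains 3.9599/7 = 0.5657 = 56.57%.

56.6%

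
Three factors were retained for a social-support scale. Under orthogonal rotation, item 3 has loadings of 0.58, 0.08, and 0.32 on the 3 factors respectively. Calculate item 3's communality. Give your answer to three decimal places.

0.445

h² = 0.58² + 0.08² + 0.32² = 0.3364 + 0.0064 + 0.1024 = 0.4452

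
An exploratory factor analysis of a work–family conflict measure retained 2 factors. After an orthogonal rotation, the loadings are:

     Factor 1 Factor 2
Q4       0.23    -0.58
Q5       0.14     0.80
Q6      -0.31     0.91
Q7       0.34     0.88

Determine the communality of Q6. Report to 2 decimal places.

h² = (-0.31)² + 0.91² = 0.0961 + 0.8281 = 0.9242

0.92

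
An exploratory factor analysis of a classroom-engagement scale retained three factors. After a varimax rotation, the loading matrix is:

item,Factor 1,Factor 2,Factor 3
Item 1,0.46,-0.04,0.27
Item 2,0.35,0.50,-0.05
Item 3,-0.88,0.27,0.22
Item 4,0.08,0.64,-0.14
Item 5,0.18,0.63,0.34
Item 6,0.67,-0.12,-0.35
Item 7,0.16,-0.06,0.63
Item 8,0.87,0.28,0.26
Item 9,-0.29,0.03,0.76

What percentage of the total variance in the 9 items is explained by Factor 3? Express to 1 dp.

SS loadings for Factor 3 = 0.27² + (-0.05)² + 0.22² + (-0.14)² + 0.34² + (-0.35)² + 0.63² + 0.26² + 0.76² = 1.4236
With 9 standardized items, total variance = 9. Proportion = 1.4236/9 = 0.1582 → 15.82%.

15.8%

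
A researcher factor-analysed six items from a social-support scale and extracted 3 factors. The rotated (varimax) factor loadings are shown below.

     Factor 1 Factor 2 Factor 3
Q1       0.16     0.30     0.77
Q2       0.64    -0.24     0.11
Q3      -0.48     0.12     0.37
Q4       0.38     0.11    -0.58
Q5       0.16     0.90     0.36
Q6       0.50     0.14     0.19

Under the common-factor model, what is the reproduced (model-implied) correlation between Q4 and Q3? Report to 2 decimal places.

r̂ = Σ λ_i·λ_j across factors = (0.38)(-0.48) + (0.11)(0.12) + (-0.58)(0.37)
  = -0.1824 +0.0132 -0.2146 = -0.3838

-0.38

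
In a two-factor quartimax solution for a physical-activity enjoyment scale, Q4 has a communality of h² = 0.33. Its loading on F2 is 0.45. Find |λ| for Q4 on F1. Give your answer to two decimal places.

0.36

Under orthogonal rotation h² = Σλ², so λ_F1² = h² − (0.2025) = 0.33 − 0.2025 = 0.1275.
|λ| = √0.1275 = 0.3571.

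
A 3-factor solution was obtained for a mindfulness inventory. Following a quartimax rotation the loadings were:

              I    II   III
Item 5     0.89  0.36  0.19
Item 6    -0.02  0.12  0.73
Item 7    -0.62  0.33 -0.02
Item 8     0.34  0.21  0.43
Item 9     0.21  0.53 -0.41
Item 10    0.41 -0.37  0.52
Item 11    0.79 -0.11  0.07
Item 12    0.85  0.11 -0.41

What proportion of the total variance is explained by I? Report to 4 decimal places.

SS loadings for I = 0.89² + (-0.02)² + (-0.62)² + 0.34² + 0.21² + 0.41² + 0.79² + 0.85² = 2.8513
Proportion of variance = 2.8513 / 8 = 0.3564.

0.3564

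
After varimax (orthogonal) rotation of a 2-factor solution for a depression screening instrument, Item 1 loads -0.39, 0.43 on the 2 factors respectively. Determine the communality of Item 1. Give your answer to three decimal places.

h² = (-0.39)² + 0.43² = 0.1521 + 0.1849 = 0.3370

0.337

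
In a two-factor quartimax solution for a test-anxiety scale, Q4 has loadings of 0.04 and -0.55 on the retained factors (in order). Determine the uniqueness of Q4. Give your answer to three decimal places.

0.696

h² = 0.04² + (-0.55)² = 0.0016 + 0.3025 = 0.3041
Uniqueness u² = 1 − h² = 1 − 0.3041 = 0.6959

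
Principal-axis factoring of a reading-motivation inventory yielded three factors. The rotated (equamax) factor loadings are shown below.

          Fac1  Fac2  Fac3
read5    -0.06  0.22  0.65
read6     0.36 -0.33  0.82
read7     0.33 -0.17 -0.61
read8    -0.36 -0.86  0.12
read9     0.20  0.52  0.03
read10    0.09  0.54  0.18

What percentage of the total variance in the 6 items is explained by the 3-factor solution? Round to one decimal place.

57.0%

Communalities: 0.4745, 0.9109, 0.5099, 0.8836, 0.3113, 0.3321; Σh² = 3.4223.
Total variance with 6 standardized items is 6, so the solution explains 3.4223/6 = 0.5704 = 57.04%.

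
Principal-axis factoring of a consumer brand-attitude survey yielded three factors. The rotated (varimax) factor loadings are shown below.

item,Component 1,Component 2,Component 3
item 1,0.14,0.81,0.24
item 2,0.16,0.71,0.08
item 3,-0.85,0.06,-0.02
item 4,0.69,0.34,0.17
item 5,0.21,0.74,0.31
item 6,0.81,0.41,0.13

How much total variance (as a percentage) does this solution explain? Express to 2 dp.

69.09%

Communalities: 0.7333, 0.5361, 0.7265, 0.6206, 0.6878, 0.8411; Σh² = 4.1454.
Total variance with 6 standardized items is 6, so the solution explains 4.1454/6 = 0.6909 = 69.09%.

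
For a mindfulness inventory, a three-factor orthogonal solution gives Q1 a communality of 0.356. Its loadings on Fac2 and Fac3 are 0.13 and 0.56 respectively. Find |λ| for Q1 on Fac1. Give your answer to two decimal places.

0.16

Under orthogonal rotation h² = Σλ², so λ_Fac1² = h² − (0.3305) = 0.356 − 0.3305 = 0.0255.
|λ| = √0.0255 = 0.1597.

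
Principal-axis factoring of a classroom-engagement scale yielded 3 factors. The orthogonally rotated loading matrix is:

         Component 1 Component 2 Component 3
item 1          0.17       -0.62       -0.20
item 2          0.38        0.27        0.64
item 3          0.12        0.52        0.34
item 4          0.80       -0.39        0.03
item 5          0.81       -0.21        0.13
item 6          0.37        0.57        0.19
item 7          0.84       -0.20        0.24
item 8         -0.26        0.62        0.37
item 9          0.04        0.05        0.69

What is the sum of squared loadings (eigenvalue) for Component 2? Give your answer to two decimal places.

SS loadings for Component 2 = (-0.62)² + 0.27² + 0.52² + (-0.39)² + (-0.21)² + 0.57² + (-0.20)² + 0.62² + 0.05² = 0.3844 + 0.0729 + 0.2704 + 0.1521 + 0.0441 + 0.3249 + 0.0400 + 0.3844 + 0.0025 = 1.6757

1.68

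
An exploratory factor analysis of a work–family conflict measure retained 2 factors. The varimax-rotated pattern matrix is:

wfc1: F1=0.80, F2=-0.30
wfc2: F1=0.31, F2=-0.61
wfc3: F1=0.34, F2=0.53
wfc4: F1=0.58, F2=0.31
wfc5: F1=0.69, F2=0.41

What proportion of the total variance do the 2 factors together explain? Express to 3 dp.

0.534

Communalities: 0.7300, 0.4682, 0.3965, 0.4325, 0.6442; Σh² = 2.6714.
Total variance with 5 standardized items is 5, so the solution explains 2.6714/5 = 0.5343.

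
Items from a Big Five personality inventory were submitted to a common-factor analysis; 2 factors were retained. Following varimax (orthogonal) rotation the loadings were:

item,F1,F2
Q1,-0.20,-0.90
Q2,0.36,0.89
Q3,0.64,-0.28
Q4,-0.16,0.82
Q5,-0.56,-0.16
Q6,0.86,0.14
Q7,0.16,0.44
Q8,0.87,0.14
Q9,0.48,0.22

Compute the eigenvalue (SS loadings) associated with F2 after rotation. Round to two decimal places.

2.66

SS loadings for F2 = (-0.90)² + 0.89² + (-0.28)² + 0.82² + (-0.16)² + 0.14² + 0.44² + 0.14² + 0.22² = 0.8100 + 0.7921 + 0.0784 + 0.6724 + 0.0256 + 0.0196 + 0.1936 + 0.0196 + 0.0484 = 2.6597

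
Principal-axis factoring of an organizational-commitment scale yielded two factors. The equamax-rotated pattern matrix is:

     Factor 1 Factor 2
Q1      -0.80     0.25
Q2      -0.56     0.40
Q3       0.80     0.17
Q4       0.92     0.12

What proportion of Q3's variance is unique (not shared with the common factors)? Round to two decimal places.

0.33

h² = 0.80² + 0.17² = 0.6400 + 0.0289 = 0.6689
Uniqueness u² = 1 − h² = 1 − 0.6689 = 0.3311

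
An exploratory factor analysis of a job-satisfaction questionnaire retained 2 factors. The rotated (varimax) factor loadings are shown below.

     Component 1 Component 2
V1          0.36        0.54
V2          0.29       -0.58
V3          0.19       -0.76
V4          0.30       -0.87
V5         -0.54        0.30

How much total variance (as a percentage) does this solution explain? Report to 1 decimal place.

53.7%

Communalities: 0.4212, 0.4205, 0.6137, 0.8469, 0.3816; Σh² = 2.6839.
Total variance with 5 standardized items is 5, so the solution explains 2.6839/5 = 0.5368 = 53.68%.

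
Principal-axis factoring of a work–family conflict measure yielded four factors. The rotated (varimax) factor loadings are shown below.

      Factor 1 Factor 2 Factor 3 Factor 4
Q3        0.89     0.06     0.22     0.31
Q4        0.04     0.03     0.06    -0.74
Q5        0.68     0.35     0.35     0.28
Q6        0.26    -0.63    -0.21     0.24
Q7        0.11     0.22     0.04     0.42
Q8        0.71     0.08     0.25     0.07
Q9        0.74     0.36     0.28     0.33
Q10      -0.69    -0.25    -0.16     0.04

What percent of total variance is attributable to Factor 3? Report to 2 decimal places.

4.83%

SS loadings for Factor 3 = 0.22² + 0.06² + 0.35² + (-0.21)² + 0.04² + 0.25² + 0.28² + (-0.16)² = 0.3867
With 8 standardized items, total variance = 8. Proportion = 0.3867/8 = 0.0483 → 4.83%.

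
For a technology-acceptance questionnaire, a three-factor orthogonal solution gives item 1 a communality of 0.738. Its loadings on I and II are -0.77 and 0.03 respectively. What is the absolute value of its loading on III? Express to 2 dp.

Under orthogonal rotation h² = Σλ², so λ_III² = h² − (0.5938) = 0.738 − 0.5938 = 0.1442.
|λ| = √0.1442 = 0.3797.

0.38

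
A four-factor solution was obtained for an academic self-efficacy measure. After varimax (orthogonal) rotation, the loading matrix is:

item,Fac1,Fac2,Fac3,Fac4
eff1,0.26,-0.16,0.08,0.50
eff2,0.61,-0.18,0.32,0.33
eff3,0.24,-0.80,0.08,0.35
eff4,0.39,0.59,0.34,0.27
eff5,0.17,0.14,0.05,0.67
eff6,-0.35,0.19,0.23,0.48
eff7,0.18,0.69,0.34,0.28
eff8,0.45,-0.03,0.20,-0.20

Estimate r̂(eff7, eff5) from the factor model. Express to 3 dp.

r̂ = Σ λ_i·λ_j across factors = (0.18)(0.17) + (0.69)(0.14) + (0.34)(0.05) + (0.28)(0.67)
  = +0.0306 +0.0966 +0.0170 +0.1876 = 0.3318

0.332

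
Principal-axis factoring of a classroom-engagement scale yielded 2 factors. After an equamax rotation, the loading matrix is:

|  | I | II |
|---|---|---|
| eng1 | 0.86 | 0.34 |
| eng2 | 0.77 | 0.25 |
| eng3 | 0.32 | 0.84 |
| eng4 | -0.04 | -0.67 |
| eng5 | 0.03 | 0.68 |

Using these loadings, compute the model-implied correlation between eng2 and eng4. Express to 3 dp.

r̂ = Σ λ_i·λ_j across factors = (0.77)(-0.04) + (0.25)(-0.67)
  = -0.0308 -0.1675 = -0.1983

-0.198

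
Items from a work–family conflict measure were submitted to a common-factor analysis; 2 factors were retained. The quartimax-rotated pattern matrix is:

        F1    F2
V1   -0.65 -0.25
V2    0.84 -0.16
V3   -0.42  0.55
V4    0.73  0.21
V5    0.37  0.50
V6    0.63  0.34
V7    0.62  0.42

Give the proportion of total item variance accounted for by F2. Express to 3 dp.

0.140

SS loadings for F2 = (-0.25)² + (-0.16)² + 0.55² + 0.21² + 0.50² + 0.34² + 0.42² = 0.9767
Proportion of variance = 0.9767 / 7 = 0.1395.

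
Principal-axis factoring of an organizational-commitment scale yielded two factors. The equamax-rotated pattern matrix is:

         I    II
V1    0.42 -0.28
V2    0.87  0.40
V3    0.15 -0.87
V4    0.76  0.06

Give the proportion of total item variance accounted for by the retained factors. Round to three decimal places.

Communalities: 0.2548, 0.9169, 0.7794, 0.5812; Σh² = 2.5323.
Total variance with 4 standardized items is 4, so the solution explains 2.5323/4 = 0.6331.

0.633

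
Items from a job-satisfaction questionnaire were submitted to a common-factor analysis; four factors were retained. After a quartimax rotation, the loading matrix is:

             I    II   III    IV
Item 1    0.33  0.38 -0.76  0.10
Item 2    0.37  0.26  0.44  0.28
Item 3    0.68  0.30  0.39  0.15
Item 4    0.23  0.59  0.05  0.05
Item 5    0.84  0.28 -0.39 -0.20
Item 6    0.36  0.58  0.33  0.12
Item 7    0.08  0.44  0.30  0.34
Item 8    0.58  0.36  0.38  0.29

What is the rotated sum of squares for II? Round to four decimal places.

SS loadings for II = 0.38² + 0.26² + 0.30² + 0.59² + 0.28² + 0.58² + 0.44² + 0.36² = 0.1444 + 0.0676 + 0.0900 + 0.3481 + 0.0784 + 0.3364 + 0.1936 + 0.1296 = 1.3881

1.3881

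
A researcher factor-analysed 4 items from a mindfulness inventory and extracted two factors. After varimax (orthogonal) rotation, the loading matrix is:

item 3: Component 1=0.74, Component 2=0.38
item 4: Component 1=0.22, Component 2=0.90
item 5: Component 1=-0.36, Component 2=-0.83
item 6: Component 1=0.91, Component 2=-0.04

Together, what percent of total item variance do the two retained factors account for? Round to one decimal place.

Communalities: 0.6920, 0.8584, 0.8185, 0.8297; Σh² = 3.1986.
Total variance with 4 standardized items is 4, so the solution explains 3.1986/4 = 0.7996 = 79.97%.

80.0%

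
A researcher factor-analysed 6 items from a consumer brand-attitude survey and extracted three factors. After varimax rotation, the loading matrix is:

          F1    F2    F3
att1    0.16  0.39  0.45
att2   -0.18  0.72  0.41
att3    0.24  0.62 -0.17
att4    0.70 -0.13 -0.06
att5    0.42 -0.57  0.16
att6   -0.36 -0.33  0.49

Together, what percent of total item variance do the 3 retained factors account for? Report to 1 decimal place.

51.4%

SS loadings by factor: 0.9116, 1.5056, 0.6688; total = 3.0860.
Total variance with 6 standardized items is 6, so the solution explains 3.0860/6 = 0.5143 = 51.43%.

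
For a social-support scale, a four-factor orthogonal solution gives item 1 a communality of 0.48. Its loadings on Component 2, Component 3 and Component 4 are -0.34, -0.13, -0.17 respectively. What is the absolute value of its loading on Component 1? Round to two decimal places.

Under orthogonal rotation h² = Σλ², so λ_Component 1² = h² − (0.1614) = 0.48 − 0.1614 = 0.3186.
|λ| = √0.3186 = 0.5644.

0.56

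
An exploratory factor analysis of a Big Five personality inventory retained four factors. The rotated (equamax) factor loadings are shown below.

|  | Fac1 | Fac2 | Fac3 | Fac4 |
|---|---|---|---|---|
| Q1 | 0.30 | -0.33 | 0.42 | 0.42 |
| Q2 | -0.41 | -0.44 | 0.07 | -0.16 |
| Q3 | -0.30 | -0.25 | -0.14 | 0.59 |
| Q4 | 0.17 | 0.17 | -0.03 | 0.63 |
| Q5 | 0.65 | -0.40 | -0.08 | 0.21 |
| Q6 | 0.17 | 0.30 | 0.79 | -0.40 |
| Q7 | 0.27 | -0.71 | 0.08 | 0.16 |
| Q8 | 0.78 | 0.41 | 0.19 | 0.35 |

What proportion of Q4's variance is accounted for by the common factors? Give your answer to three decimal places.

h² = 0.17² + 0.17² + (-0.03)² + 0.63² = 0.0289 + 0.0289 + 0.0009 + 0.3969 = 0.4556

0.456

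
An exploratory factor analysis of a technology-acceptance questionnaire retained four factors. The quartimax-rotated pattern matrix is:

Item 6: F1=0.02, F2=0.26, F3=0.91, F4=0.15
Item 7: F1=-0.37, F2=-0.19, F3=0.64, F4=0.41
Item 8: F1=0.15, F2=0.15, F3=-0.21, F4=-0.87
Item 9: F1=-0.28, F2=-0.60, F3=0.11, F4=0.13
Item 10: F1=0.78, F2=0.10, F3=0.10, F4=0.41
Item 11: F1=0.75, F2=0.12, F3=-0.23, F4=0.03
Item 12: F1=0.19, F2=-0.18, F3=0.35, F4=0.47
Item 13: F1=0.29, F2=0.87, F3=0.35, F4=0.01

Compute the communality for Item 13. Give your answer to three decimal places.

h² = 0.29² + 0.87² + 0.35² + 0.01² = 0.0841 + 0.7569 + 0.1225 + 0.0001 = 0.9636

0.964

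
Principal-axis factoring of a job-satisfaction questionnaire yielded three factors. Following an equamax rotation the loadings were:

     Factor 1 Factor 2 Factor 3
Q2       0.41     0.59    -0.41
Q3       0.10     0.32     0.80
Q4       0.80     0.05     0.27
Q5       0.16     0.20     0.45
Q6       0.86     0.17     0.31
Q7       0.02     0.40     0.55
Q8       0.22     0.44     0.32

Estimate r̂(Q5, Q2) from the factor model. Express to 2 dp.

r̂ = Σ λ_i·λ_j across factors = (0.16)(0.41) + (0.20)(0.59) + (0.45)(-0.41)
  = +0.0656 +0.1180 -0.1845 = -0.0009

-0.00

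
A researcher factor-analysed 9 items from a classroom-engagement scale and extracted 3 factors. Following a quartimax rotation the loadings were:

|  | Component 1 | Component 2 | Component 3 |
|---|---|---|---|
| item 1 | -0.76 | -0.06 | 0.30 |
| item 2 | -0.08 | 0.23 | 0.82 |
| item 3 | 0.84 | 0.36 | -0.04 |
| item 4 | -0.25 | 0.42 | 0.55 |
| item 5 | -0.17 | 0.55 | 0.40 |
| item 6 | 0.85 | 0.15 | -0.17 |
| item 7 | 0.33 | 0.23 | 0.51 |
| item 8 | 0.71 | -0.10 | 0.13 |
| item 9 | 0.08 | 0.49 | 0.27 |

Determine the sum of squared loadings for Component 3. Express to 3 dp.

SS loadings for Component 3 = 0.30² + 0.82² + (-0.04)² + 0.55² + 0.40² + (-0.17)² + 0.51² + 0.13² + 0.27² = 0.0900 + 0.6724 + 0.0016 + 0.3025 + 0.1600 + 0.0289 + 0.2601 + 0.0169 + 0.0729 = 1.6053

1.605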